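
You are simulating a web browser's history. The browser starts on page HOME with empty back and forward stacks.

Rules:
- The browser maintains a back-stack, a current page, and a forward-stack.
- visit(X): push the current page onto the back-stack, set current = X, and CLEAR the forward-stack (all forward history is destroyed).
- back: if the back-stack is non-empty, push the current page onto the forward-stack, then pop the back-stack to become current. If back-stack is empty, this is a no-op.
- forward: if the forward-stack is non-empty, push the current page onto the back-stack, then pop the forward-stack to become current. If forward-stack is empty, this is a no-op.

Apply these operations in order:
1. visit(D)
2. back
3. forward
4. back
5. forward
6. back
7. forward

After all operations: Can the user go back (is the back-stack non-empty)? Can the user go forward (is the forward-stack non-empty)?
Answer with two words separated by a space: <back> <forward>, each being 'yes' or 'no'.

After 1 (visit(D)): cur=D back=1 fwd=0
After 2 (back): cur=HOME back=0 fwd=1
After 3 (forward): cur=D back=1 fwd=0
After 4 (back): cur=HOME back=0 fwd=1
After 5 (forward): cur=D back=1 fwd=0
After 6 (back): cur=HOME back=0 fwd=1
After 7 (forward): cur=D back=1 fwd=0

Answer: yes no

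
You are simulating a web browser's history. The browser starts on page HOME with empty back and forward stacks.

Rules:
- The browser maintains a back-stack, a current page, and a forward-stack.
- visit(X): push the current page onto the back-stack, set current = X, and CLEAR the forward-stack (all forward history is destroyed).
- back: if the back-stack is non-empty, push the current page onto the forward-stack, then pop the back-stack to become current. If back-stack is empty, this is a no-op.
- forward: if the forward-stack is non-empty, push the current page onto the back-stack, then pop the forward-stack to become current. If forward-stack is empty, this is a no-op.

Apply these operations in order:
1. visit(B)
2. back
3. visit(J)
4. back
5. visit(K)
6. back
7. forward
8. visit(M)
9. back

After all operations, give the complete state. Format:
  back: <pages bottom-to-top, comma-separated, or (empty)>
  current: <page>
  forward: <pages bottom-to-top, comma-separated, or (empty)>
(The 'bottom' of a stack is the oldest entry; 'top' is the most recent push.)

Answer: back: HOME
current: K
forward: M

Derivation:
After 1 (visit(B)): cur=B back=1 fwd=0
After 2 (back): cur=HOME back=0 fwd=1
After 3 (visit(J)): cur=J back=1 fwd=0
After 4 (back): cur=HOME back=0 fwd=1
After 5 (visit(K)): cur=K back=1 fwd=0
After 6 (back): cur=HOME back=0 fwd=1
After 7 (forward): cur=K back=1 fwd=0
After 8 (visit(M)): cur=M back=2 fwd=0
After 9 (back): cur=K back=1 fwd=1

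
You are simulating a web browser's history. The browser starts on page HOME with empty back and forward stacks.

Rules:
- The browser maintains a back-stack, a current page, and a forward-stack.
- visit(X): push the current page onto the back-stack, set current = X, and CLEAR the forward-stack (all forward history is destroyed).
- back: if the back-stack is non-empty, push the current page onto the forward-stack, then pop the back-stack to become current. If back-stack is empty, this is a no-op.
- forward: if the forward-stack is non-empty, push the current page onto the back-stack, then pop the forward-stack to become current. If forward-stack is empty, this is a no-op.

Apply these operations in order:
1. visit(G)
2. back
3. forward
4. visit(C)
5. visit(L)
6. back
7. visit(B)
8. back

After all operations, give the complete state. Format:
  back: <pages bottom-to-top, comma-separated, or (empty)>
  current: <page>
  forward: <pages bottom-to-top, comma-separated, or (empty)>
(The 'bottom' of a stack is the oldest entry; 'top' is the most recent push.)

After 1 (visit(G)): cur=G back=1 fwd=0
After 2 (back): cur=HOME back=0 fwd=1
After 3 (forward): cur=G back=1 fwd=0
After 4 (visit(C)): cur=C back=2 fwd=0
After 5 (visit(L)): cur=L back=3 fwd=0
After 6 (back): cur=C back=2 fwd=1
After 7 (visit(B)): cur=B back=3 fwd=0
After 8 (back): cur=C back=2 fwd=1

Answer: back: HOME,G
current: C
forward: B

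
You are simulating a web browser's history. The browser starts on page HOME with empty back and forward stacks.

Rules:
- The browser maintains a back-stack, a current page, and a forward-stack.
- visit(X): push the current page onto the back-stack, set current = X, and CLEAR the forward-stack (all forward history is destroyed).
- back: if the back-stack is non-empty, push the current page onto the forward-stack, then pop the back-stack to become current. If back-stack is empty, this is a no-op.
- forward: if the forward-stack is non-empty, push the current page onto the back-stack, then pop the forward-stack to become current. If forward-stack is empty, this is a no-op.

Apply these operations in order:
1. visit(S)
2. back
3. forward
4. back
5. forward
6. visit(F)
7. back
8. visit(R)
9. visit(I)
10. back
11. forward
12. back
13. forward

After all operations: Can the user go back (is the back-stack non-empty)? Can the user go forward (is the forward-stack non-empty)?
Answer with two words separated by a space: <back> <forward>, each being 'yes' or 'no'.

Answer: yes no

Derivation:
After 1 (visit(S)): cur=S back=1 fwd=0
After 2 (back): cur=HOME back=0 fwd=1
After 3 (forward): cur=S back=1 fwd=0
After 4 (back): cur=HOME back=0 fwd=1
After 5 (forward): cur=S back=1 fwd=0
After 6 (visit(F)): cur=F back=2 fwd=0
After 7 (back): cur=S back=1 fwd=1
After 8 (visit(R)): cur=R back=2 fwd=0
After 9 (visit(I)): cur=I back=3 fwd=0
After 10 (back): cur=R back=2 fwd=1
After 11 (forward): cur=I back=3 fwd=0
After 12 (back): cur=R back=2 fwd=1
After 13 (forward): cur=I back=3 fwd=0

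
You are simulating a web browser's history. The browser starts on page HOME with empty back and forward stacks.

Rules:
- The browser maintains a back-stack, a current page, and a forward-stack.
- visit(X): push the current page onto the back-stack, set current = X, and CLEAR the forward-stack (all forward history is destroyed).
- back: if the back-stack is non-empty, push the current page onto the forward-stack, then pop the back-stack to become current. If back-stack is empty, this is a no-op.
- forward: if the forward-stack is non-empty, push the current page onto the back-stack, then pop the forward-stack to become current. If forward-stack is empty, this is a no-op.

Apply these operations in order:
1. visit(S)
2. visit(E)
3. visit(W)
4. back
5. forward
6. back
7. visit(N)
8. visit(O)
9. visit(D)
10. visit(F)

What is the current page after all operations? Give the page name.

Answer: F

Derivation:
After 1 (visit(S)): cur=S back=1 fwd=0
After 2 (visit(E)): cur=E back=2 fwd=0
After 3 (visit(W)): cur=W back=3 fwd=0
After 4 (back): cur=E back=2 fwd=1
After 5 (forward): cur=W back=3 fwd=0
After 6 (back): cur=E back=2 fwd=1
After 7 (visit(N)): cur=N back=3 fwd=0
After 8 (visit(O)): cur=O back=4 fwd=0
After 9 (visit(D)): cur=D back=5 fwd=0
After 10 (visit(F)): cur=F back=6 fwd=0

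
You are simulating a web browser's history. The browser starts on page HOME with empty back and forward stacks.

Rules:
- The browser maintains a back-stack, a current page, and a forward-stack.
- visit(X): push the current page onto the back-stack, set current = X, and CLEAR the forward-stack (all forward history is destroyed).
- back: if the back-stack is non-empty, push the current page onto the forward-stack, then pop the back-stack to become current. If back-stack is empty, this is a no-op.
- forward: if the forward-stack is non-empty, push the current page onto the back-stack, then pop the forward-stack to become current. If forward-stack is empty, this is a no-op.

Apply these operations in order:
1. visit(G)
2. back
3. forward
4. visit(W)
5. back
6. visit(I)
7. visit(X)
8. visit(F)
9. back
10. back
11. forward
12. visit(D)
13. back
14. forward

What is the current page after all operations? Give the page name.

After 1 (visit(G)): cur=G back=1 fwd=0
After 2 (back): cur=HOME back=0 fwd=1
After 3 (forward): cur=G back=1 fwd=0
After 4 (visit(W)): cur=W back=2 fwd=0
After 5 (back): cur=G back=1 fwd=1
After 6 (visit(I)): cur=I back=2 fwd=0
After 7 (visit(X)): cur=X back=3 fwd=0
After 8 (visit(F)): cur=F back=4 fwd=0
After 9 (back): cur=X back=3 fwd=1
After 10 (back): cur=I back=2 fwd=2
After 11 (forward): cur=X back=3 fwd=1
After 12 (visit(D)): cur=D back=4 fwd=0
After 13 (back): cur=X back=3 fwd=1
After 14 (forward): cur=D back=4 fwd=0

Answer: D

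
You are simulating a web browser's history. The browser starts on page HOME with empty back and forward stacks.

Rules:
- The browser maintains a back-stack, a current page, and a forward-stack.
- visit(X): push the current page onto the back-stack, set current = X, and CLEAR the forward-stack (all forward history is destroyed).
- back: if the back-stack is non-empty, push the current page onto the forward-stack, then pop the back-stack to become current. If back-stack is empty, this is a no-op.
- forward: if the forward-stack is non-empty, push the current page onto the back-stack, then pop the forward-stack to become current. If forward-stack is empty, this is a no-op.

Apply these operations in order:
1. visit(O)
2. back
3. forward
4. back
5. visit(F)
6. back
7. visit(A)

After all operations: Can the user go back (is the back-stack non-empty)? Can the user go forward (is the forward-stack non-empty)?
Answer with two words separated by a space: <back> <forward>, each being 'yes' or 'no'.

After 1 (visit(O)): cur=O back=1 fwd=0
After 2 (back): cur=HOME back=0 fwd=1
After 3 (forward): cur=O back=1 fwd=0
After 4 (back): cur=HOME back=0 fwd=1
After 5 (visit(F)): cur=F back=1 fwd=0
After 6 (back): cur=HOME back=0 fwd=1
After 7 (visit(A)): cur=A back=1 fwd=0

Answer: yes no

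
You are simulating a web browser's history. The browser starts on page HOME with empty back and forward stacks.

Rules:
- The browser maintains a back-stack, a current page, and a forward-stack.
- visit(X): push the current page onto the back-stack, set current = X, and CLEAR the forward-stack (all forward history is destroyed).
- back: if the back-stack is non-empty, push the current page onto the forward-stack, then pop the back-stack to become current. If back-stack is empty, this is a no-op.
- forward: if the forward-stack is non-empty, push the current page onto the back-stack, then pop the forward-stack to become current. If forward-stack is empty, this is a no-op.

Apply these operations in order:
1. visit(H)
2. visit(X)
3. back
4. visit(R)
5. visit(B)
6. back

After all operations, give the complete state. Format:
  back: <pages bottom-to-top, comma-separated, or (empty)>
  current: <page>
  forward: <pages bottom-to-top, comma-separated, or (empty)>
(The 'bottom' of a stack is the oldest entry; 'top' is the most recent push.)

Answer: back: HOME,H
current: R
forward: B

Derivation:
After 1 (visit(H)): cur=H back=1 fwd=0
After 2 (visit(X)): cur=X back=2 fwd=0
After 3 (back): cur=H back=1 fwd=1
After 4 (visit(R)): cur=R back=2 fwd=0
After 5 (visit(B)): cur=B back=3 fwd=0
After 6 (back): cur=R back=2 fwd=1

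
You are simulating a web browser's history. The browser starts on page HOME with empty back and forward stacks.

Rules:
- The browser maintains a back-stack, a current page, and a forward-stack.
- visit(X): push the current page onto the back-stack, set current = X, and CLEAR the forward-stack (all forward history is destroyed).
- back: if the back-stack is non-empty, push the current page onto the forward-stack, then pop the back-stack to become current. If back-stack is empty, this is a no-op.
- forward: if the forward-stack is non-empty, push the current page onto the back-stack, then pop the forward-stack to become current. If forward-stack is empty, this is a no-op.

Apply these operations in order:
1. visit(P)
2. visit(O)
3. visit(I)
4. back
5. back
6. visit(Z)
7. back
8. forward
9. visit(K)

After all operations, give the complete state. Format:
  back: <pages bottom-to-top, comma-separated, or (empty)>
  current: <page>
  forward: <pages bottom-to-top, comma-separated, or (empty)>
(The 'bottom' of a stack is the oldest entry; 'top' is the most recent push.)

After 1 (visit(P)): cur=P back=1 fwd=0
After 2 (visit(O)): cur=O back=2 fwd=0
After 3 (visit(I)): cur=I back=3 fwd=0
After 4 (back): cur=O back=2 fwd=1
After 5 (back): cur=P back=1 fwd=2
After 6 (visit(Z)): cur=Z back=2 fwd=0
After 7 (back): cur=P back=1 fwd=1
After 8 (forward): cur=Z back=2 fwd=0
After 9 (visit(K)): cur=K back=3 fwd=0

Answer: back: HOME,P,Z
current: K
forward: (empty)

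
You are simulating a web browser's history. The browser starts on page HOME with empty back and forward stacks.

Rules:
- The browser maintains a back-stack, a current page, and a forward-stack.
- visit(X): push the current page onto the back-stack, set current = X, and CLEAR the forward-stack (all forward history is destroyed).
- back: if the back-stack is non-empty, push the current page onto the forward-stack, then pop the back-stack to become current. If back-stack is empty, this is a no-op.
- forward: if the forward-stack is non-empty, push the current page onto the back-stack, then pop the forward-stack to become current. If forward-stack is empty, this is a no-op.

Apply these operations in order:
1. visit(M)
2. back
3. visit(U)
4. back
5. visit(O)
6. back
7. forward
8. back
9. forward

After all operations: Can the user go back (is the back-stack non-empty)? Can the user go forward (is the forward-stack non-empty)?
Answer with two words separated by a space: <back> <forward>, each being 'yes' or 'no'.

Answer: yes no

Derivation:
After 1 (visit(M)): cur=M back=1 fwd=0
After 2 (back): cur=HOME back=0 fwd=1
After 3 (visit(U)): cur=U back=1 fwd=0
After 4 (back): cur=HOME back=0 fwd=1
After 5 (visit(O)): cur=O back=1 fwd=0
After 6 (back): cur=HOME back=0 fwd=1
After 7 (forward): cur=O back=1 fwd=0
After 8 (back): cur=HOME back=0 fwd=1
After 9 (forward): cur=O back=1 fwd=0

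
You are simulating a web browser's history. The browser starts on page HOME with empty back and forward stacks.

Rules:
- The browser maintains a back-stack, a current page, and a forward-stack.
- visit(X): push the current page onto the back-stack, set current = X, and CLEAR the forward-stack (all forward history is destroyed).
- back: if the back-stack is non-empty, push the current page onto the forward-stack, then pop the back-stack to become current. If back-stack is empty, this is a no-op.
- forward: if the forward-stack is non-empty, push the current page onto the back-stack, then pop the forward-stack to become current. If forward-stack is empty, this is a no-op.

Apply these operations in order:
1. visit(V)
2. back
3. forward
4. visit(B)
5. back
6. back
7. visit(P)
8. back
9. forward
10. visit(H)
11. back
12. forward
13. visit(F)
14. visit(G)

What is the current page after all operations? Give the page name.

After 1 (visit(V)): cur=V back=1 fwd=0
After 2 (back): cur=HOME back=0 fwd=1
After 3 (forward): cur=V back=1 fwd=0
After 4 (visit(B)): cur=B back=2 fwd=0
After 5 (back): cur=V back=1 fwd=1
After 6 (back): cur=HOME back=0 fwd=2
After 7 (visit(P)): cur=P back=1 fwd=0
After 8 (back): cur=HOME back=0 fwd=1
After 9 (forward): cur=P back=1 fwd=0
After 10 (visit(H)): cur=H back=2 fwd=0
After 11 (back): cur=P back=1 fwd=1
After 12 (forward): cur=H back=2 fwd=0
After 13 (visit(F)): cur=F back=3 fwd=0
After 14 (visit(G)): cur=G back=4 fwd=0

Answer: G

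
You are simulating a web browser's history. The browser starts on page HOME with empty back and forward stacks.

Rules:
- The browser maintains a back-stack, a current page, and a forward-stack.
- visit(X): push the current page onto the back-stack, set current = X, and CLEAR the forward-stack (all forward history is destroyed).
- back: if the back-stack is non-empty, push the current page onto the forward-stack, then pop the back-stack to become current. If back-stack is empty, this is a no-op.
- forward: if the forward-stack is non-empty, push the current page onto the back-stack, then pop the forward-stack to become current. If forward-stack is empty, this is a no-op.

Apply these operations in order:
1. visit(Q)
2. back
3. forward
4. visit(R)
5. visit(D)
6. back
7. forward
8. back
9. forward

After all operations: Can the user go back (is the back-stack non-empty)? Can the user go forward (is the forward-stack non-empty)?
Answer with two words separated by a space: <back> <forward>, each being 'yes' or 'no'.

After 1 (visit(Q)): cur=Q back=1 fwd=0
After 2 (back): cur=HOME back=0 fwd=1
After 3 (forward): cur=Q back=1 fwd=0
After 4 (visit(R)): cur=R back=2 fwd=0
After 5 (visit(D)): cur=D back=3 fwd=0
After 6 (back): cur=R back=2 fwd=1
After 7 (forward): cur=D back=3 fwd=0
After 8 (back): cur=R back=2 fwd=1
After 9 (forward): cur=D back=3 fwd=0

Answer: yes no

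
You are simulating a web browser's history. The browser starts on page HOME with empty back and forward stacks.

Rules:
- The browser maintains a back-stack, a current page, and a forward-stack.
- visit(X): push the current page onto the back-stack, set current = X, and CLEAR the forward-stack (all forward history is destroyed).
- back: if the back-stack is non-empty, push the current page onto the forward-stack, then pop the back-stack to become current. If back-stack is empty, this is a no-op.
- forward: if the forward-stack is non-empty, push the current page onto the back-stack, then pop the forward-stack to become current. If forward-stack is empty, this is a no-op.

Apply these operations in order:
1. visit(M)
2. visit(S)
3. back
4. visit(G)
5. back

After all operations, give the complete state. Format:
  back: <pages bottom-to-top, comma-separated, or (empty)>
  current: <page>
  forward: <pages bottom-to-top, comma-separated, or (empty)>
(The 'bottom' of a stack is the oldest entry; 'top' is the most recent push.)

Answer: back: HOME
current: M
forward: G

Derivation:
After 1 (visit(M)): cur=M back=1 fwd=0
After 2 (visit(S)): cur=S back=2 fwd=0
After 3 (back): cur=M back=1 fwd=1
After 4 (visit(G)): cur=G back=2 fwd=0
After 5 (back): cur=M back=1 fwd=1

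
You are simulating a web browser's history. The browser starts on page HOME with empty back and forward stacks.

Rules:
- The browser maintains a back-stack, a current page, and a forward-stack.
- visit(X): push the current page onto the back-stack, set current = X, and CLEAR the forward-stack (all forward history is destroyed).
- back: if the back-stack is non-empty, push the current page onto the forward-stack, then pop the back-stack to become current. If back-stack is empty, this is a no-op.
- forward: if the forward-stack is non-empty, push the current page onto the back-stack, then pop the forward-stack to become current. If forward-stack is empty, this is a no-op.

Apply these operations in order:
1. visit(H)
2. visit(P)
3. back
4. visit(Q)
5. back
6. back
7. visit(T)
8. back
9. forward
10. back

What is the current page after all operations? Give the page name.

Answer: HOME

Derivation:
After 1 (visit(H)): cur=H back=1 fwd=0
After 2 (visit(P)): cur=P back=2 fwd=0
After 3 (back): cur=H back=1 fwd=1
After 4 (visit(Q)): cur=Q back=2 fwd=0
After 5 (back): cur=H back=1 fwd=1
After 6 (back): cur=HOME back=0 fwd=2
After 7 (visit(T)): cur=T back=1 fwd=0
After 8 (back): cur=HOME back=0 fwd=1
After 9 (forward): cur=T back=1 fwd=0
After 10 (back): cur=HOME back=0 fwd=1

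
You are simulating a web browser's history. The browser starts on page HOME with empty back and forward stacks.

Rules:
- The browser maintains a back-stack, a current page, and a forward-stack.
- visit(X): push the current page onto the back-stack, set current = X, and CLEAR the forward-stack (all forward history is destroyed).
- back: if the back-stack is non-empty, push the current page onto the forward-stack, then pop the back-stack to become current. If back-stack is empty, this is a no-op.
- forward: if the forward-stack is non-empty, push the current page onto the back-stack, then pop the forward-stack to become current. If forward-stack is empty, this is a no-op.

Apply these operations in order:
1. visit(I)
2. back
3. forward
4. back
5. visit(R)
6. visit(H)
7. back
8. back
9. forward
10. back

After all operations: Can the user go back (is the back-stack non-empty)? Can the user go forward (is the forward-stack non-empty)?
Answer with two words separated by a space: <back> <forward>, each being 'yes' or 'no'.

Answer: no yes

Derivation:
After 1 (visit(I)): cur=I back=1 fwd=0
After 2 (back): cur=HOME back=0 fwd=1
After 3 (forward): cur=I back=1 fwd=0
After 4 (back): cur=HOME back=0 fwd=1
After 5 (visit(R)): cur=R back=1 fwd=0
After 6 (visit(H)): cur=H back=2 fwd=0
After 7 (back): cur=R back=1 fwd=1
After 8 (back): cur=HOME back=0 fwd=2
After 9 (forward): cur=R back=1 fwd=1
After 10 (back): cur=HOME back=0 fwd=2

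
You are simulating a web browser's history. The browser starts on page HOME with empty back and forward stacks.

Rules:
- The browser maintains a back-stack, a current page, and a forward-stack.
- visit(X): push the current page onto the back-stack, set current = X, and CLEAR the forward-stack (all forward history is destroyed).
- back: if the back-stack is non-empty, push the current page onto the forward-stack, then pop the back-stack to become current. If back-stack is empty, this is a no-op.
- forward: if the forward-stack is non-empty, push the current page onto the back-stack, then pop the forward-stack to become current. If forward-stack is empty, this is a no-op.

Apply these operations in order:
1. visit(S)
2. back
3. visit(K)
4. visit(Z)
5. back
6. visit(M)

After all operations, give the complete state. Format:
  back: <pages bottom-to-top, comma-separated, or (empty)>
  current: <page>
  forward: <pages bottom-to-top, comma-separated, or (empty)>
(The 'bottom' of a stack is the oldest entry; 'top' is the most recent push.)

Answer: back: HOME,K
current: M
forward: (empty)

Derivation:
After 1 (visit(S)): cur=S back=1 fwd=0
After 2 (back): cur=HOME back=0 fwd=1
After 3 (visit(K)): cur=K back=1 fwd=0
After 4 (visit(Z)): cur=Z back=2 fwd=0
After 5 (back): cur=K back=1 fwd=1
After 6 (visit(M)): cur=M back=2 fwd=0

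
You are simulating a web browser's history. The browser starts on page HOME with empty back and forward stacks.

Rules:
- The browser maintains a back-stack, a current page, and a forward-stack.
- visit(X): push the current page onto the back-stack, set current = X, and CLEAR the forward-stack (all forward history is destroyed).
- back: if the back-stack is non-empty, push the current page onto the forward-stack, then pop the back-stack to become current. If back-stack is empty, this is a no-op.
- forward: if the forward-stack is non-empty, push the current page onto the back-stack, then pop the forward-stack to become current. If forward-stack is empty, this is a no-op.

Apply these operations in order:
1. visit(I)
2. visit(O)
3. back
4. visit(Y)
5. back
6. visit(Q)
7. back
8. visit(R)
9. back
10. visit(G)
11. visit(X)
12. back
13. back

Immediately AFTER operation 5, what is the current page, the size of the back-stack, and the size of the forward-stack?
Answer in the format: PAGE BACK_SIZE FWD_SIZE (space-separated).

After 1 (visit(I)): cur=I back=1 fwd=0
After 2 (visit(O)): cur=O back=2 fwd=0
After 3 (back): cur=I back=1 fwd=1
After 4 (visit(Y)): cur=Y back=2 fwd=0
After 5 (back): cur=I back=1 fwd=1

I 1 1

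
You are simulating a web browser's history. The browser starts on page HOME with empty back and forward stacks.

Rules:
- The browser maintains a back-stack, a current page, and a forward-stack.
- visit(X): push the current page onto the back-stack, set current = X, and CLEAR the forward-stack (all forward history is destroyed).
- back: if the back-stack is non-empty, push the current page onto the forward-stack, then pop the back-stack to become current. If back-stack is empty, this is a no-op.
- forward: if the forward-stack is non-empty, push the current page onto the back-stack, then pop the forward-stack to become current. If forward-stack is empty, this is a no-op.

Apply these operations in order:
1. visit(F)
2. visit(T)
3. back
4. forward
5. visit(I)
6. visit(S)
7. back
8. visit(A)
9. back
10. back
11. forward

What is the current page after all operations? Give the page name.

Answer: I

Derivation:
After 1 (visit(F)): cur=F back=1 fwd=0
After 2 (visit(T)): cur=T back=2 fwd=0
After 3 (back): cur=F back=1 fwd=1
After 4 (forward): cur=T back=2 fwd=0
After 5 (visit(I)): cur=I back=3 fwd=0
After 6 (visit(S)): cur=S back=4 fwd=0
After 7 (back): cur=I back=3 fwd=1
After 8 (visit(A)): cur=A back=4 fwd=0
After 9 (back): cur=I back=3 fwd=1
After 10 (back): cur=T back=2 fwd=2
After 11 (forward): cur=I back=3 fwd=1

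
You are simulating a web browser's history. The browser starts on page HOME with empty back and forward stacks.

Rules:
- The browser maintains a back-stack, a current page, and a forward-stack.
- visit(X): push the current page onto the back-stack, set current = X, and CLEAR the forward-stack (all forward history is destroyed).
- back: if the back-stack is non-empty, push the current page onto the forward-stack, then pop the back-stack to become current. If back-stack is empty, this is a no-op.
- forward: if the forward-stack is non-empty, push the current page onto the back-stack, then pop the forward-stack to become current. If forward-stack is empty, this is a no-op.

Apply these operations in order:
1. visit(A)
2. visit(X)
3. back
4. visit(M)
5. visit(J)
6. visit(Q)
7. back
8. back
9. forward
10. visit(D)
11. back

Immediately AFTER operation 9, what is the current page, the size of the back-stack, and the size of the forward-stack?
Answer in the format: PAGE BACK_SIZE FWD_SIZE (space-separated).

After 1 (visit(A)): cur=A back=1 fwd=0
After 2 (visit(X)): cur=X back=2 fwd=0
After 3 (back): cur=A back=1 fwd=1
After 4 (visit(M)): cur=M back=2 fwd=0
After 5 (visit(J)): cur=J back=3 fwd=0
After 6 (visit(Q)): cur=Q back=4 fwd=0
After 7 (back): cur=J back=3 fwd=1
After 8 (back): cur=M back=2 fwd=2
After 9 (forward): cur=J back=3 fwd=1

J 3 1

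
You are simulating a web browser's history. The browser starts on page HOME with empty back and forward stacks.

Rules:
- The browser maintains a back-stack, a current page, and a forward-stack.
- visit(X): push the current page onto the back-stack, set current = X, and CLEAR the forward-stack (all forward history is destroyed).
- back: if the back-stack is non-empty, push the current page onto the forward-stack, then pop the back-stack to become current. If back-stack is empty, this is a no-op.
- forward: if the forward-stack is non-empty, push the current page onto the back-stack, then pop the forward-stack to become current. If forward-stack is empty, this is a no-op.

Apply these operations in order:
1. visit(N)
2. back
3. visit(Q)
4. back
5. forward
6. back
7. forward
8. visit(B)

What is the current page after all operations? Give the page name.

Answer: B

Derivation:
After 1 (visit(N)): cur=N back=1 fwd=0
After 2 (back): cur=HOME back=0 fwd=1
After 3 (visit(Q)): cur=Q back=1 fwd=0
After 4 (back): cur=HOME back=0 fwd=1
After 5 (forward): cur=Q back=1 fwd=0
After 6 (back): cur=HOME back=0 fwd=1
After 7 (forward): cur=Q back=1 fwd=0
After 8 (visit(B)): cur=B back=2 fwd=0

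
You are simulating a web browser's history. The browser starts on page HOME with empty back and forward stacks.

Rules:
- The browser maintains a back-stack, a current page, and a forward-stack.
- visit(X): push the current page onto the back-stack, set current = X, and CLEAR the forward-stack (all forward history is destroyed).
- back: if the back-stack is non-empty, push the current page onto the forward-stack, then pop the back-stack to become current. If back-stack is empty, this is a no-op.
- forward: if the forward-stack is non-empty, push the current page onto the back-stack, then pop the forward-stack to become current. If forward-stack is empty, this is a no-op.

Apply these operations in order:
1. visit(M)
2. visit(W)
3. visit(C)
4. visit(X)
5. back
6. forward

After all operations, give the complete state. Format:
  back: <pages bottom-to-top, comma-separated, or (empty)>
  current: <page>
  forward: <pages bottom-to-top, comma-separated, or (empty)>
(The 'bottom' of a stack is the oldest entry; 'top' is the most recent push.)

Answer: back: HOME,M,W,C
current: X
forward: (empty)

Derivation:
After 1 (visit(M)): cur=M back=1 fwd=0
After 2 (visit(W)): cur=W back=2 fwd=0
After 3 (visit(C)): cur=C back=3 fwd=0
After 4 (visit(X)): cur=X back=4 fwd=0
After 5 (back): cur=C back=3 fwd=1
After 6 (forward): cur=X back=4 fwd=0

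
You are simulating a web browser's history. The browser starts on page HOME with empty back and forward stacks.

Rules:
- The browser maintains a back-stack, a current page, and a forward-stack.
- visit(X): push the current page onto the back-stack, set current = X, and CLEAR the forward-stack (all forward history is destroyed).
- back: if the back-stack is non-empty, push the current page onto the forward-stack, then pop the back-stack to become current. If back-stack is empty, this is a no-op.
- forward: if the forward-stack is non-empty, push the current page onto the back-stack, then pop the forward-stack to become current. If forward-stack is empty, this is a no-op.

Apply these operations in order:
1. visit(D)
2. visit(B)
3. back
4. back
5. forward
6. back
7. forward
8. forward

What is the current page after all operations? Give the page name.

Answer: B

Derivation:
After 1 (visit(D)): cur=D back=1 fwd=0
After 2 (visit(B)): cur=B back=2 fwd=0
After 3 (back): cur=D back=1 fwd=1
After 4 (back): cur=HOME back=0 fwd=2
After 5 (forward): cur=D back=1 fwd=1
After 6 (back): cur=HOME back=0 fwd=2
After 7 (forward): cur=D back=1 fwd=1
After 8 (forward): cur=B back=2 fwd=0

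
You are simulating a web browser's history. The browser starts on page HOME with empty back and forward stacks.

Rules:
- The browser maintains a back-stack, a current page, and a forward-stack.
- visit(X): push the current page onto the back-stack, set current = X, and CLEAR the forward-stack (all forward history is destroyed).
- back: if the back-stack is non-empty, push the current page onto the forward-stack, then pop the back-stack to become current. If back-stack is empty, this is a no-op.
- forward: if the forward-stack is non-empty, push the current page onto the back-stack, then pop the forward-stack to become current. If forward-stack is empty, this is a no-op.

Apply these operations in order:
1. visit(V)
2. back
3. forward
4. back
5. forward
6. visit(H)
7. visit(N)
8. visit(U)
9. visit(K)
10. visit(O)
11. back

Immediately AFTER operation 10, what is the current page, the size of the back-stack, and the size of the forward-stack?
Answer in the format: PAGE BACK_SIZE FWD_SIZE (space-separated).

After 1 (visit(V)): cur=V back=1 fwd=0
After 2 (back): cur=HOME back=0 fwd=1
After 3 (forward): cur=V back=1 fwd=0
After 4 (back): cur=HOME back=0 fwd=1
After 5 (forward): cur=V back=1 fwd=0
After 6 (visit(H)): cur=H back=2 fwd=0
After 7 (visit(N)): cur=N back=3 fwd=0
After 8 (visit(U)): cur=U back=4 fwd=0
After 9 (visit(K)): cur=K back=5 fwd=0
After 10 (visit(O)): cur=O back=6 fwd=0

O 6 0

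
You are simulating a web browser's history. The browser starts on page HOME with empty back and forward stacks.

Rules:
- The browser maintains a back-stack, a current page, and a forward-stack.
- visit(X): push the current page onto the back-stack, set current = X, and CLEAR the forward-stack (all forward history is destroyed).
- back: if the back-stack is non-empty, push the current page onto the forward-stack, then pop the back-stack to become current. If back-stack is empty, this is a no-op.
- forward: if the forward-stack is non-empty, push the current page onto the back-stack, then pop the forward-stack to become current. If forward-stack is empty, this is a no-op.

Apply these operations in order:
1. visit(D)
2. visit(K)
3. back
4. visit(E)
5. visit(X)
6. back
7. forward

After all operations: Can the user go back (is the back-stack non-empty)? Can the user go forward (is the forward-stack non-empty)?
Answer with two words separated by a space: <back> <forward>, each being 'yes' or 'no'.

After 1 (visit(D)): cur=D back=1 fwd=0
After 2 (visit(K)): cur=K back=2 fwd=0
After 3 (back): cur=D back=1 fwd=1
After 4 (visit(E)): cur=E back=2 fwd=0
After 5 (visit(X)): cur=X back=3 fwd=0
After 6 (back): cur=E back=2 fwd=1
After 7 (forward): cur=X back=3 fwd=0

Answer: yes no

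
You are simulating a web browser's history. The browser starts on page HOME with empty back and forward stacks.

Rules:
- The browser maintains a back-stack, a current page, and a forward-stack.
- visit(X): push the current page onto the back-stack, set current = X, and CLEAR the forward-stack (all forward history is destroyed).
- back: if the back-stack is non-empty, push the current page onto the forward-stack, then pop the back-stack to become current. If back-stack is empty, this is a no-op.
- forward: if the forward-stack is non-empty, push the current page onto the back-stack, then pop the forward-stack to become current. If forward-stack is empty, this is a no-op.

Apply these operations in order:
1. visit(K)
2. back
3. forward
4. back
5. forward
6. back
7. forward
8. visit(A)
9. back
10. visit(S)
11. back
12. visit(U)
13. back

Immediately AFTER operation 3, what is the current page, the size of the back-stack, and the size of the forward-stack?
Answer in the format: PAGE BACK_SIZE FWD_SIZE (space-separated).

After 1 (visit(K)): cur=K back=1 fwd=0
After 2 (back): cur=HOME back=0 fwd=1
After 3 (forward): cur=K back=1 fwd=0

K 1 0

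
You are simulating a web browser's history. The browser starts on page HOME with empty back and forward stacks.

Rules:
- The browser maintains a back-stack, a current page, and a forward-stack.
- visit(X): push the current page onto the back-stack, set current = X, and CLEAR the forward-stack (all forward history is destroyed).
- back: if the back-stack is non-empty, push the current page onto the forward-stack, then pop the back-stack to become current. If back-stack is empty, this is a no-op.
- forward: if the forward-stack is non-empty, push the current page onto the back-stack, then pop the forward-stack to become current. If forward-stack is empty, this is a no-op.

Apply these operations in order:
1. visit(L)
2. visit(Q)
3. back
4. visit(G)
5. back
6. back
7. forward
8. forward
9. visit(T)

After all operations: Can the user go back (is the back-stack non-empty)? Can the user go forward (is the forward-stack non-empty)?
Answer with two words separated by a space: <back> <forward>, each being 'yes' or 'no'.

Answer: yes no

Derivation:
After 1 (visit(L)): cur=L back=1 fwd=0
After 2 (visit(Q)): cur=Q back=2 fwd=0
After 3 (back): cur=L back=1 fwd=1
After 4 (visit(G)): cur=G back=2 fwd=0
After 5 (back): cur=L back=1 fwd=1
After 6 (back): cur=HOME back=0 fwd=2
After 7 (forward): cur=L back=1 fwd=1
After 8 (forward): cur=G back=2 fwd=0
After 9 (visit(T)): cur=T back=3 fwd=0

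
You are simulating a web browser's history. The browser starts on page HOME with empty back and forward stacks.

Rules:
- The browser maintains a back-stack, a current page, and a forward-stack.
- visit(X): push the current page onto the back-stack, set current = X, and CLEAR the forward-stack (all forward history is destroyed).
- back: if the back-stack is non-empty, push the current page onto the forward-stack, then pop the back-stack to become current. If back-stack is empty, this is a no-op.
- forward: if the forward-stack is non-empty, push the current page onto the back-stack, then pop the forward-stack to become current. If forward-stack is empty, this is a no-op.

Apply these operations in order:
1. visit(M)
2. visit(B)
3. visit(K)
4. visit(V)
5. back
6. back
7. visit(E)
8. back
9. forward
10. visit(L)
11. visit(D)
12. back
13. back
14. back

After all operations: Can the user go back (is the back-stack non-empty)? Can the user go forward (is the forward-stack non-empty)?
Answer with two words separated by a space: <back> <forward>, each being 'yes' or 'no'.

After 1 (visit(M)): cur=M back=1 fwd=0
After 2 (visit(B)): cur=B back=2 fwd=0
After 3 (visit(K)): cur=K back=3 fwd=0
After 4 (visit(V)): cur=V back=4 fwd=0
After 5 (back): cur=K back=3 fwd=1
After 6 (back): cur=B back=2 fwd=2
After 7 (visit(E)): cur=E back=3 fwd=0
After 8 (back): cur=B back=2 fwd=1
After 9 (forward): cur=E back=3 fwd=0
After 10 (visit(L)): cur=L back=4 fwd=0
After 11 (visit(D)): cur=D back=5 fwd=0
After 12 (back): cur=L back=4 fwd=1
After 13 (back): cur=E back=3 fwd=2
After 14 (back): cur=B back=2 fwd=3

Answer: yes yes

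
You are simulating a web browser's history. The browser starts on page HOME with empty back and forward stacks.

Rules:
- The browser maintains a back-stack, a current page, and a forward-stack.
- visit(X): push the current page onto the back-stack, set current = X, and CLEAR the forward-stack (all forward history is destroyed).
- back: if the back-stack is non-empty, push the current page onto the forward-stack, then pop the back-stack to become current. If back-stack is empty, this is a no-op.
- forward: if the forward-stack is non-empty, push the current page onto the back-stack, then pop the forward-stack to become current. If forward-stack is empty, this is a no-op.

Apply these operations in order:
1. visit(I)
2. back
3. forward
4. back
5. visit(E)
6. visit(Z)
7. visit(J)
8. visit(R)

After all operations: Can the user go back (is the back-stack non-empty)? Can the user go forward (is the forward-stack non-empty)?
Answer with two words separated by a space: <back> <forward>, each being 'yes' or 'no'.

After 1 (visit(I)): cur=I back=1 fwd=0
After 2 (back): cur=HOME back=0 fwd=1
After 3 (forward): cur=I back=1 fwd=0
After 4 (back): cur=HOME back=0 fwd=1
After 5 (visit(E)): cur=E back=1 fwd=0
After 6 (visit(Z)): cur=Z back=2 fwd=0
After 7 (visit(J)): cur=J back=3 fwd=0
After 8 (visit(R)): cur=R back=4 fwd=0

Answer: yes no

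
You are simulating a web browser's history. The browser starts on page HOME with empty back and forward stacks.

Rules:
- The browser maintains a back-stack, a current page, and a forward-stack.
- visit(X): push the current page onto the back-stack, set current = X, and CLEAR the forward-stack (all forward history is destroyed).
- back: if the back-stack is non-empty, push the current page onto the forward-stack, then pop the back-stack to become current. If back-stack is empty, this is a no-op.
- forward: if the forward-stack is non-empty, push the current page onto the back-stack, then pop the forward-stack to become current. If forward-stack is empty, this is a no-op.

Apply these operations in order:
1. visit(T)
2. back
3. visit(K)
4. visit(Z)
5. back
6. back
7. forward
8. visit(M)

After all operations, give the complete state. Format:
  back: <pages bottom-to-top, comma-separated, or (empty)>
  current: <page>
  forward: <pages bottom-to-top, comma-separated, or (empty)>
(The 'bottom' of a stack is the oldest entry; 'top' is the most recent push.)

Answer: back: HOME,K
current: M
forward: (empty)

Derivation:
After 1 (visit(T)): cur=T back=1 fwd=0
After 2 (back): cur=HOME back=0 fwd=1
After 3 (visit(K)): cur=K back=1 fwd=0
After 4 (visit(Z)): cur=Z back=2 fwd=0
After 5 (back): cur=K back=1 fwd=1
After 6 (back): cur=HOME back=0 fwd=2
After 7 (forward): cur=K back=1 fwd=1
After 8 (visit(M)): cur=M back=2 fwd=0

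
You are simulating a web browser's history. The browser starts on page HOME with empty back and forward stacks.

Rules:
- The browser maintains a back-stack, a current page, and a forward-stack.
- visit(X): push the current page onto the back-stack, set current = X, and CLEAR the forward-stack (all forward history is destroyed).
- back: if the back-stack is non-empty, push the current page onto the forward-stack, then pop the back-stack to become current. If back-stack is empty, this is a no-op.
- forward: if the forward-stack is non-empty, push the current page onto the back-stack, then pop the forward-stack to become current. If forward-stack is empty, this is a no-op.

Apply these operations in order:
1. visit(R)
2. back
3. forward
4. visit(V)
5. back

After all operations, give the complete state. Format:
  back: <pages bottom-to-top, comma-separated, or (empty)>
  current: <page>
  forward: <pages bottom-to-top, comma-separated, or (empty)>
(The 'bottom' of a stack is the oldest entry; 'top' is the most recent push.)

Answer: back: HOME
current: R
forward: V

Derivation:
After 1 (visit(R)): cur=R back=1 fwd=0
After 2 (back): cur=HOME back=0 fwd=1
After 3 (forward): cur=R back=1 fwd=0
After 4 (visit(V)): cur=V back=2 fwd=0
After 5 (back): cur=R back=1 fwd=1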